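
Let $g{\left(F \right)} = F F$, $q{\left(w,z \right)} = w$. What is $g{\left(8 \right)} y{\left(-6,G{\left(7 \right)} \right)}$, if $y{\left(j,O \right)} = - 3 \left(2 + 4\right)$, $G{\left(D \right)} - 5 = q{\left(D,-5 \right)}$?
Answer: $-1152$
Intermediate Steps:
$g{\left(F \right)} = F^{2}$
$G{\left(D \right)} = 5 + D$
$y{\left(j,O \right)} = -18$ ($y{\left(j,O \right)} = \left(-3\right) 6 = -18$)
$g{\left(8 \right)} y{\left(-6,G{\left(7 \right)} \right)} = 8^{2} \left(-18\right) = 64 \left(-18\right) = -1152$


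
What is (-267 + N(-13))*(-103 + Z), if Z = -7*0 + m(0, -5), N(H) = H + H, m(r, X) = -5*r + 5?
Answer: 28714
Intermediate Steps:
m(r, X) = 5 - 5*r
N(H) = 2*H
Z = 5 (Z = -7*0 + (5 - 5*0) = 0 + (5 + 0) = 0 + 5 = 5)
(-267 + N(-13))*(-103 + Z) = (-267 + 2*(-13))*(-103 + 5) = (-267 - 26)*(-98) = -293*(-98) = 28714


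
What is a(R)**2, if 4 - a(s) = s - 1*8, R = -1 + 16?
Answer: 9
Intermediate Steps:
R = 15
a(s) = 12 - s (a(s) = 4 - (s - 1*8) = 4 - (s - 8) = 4 - (-8 + s) = 4 + (8 - s) = 12 - s)
a(R)**2 = (12 - 1*15)**2 = (12 - 15)**2 = (-3)**2 = 9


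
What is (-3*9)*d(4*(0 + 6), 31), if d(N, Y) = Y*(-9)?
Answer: 7533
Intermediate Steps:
d(N, Y) = -9*Y
(-3*9)*d(4*(0 + 6), 31) = (-3*9)*(-9*31) = -27*(-279) = 7533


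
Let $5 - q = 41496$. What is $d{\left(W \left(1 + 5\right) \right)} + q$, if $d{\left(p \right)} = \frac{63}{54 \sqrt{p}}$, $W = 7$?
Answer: $-41491 + \frac{\sqrt{42}}{36} \approx -41491.0$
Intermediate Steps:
$q = -41491$ ($q = 5 - 41496 = -41491$)
$d{\left(p \right)} = \frac{7}{6 \sqrt{p}}$ ($d{\left(p \right)} = 63 \frac{1}{54 \sqrt{p}} = \frac{7}{6 \sqrt{p}}$)
$d{\left(W \left(1 + 5\right) \right)} + q = \frac{7}{6 \sqrt{7} \sqrt{1 + 5}} - 41491 = \frac{7}{6 \sqrt{42}} - 41491 = \frac{7 \frac{\sqrt{42}}{42}}{6} - 41491 = \frac{\sqrt{42}}{36} - 41491 = -41491 + \frac{\sqrt{42}}{36}$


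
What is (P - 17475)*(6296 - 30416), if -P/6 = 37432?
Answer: 5838656040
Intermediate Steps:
P = -224592 (P = -6*37432 = -224592)
(P - 17475)*(6296 - 30416) = (-224592 - 17475)*(6296 - 30416) = -242067*(-24120) = 5838656040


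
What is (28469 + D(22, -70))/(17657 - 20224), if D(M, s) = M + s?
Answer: -28421/2567 ≈ -11.072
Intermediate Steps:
(28469 + D(22, -70))/(17657 - 20224) = (28469 + (22 - 70))/(17657 - 20224) = (28469 - 48)/(-2567) = 28421*(-1/2567) = -28421/2567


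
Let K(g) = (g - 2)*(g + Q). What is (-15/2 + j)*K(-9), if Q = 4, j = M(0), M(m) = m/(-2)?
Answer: -825/2 ≈ -412.50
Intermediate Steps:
M(m) = -m/2 (M(m) = m*(-1/2) = -m/2)
j = 0 (j = -1/2*0 = 0)
K(g) = (-2 + g)*(4 + g) (K(g) = (g - 2)*(g + 4) = (-2 + g)*(4 + g))
(-15/2 + j)*K(-9) = (-15/2 + 0)*(-8 + (-9)**2 + 2*(-9)) = (-15*1/2 + 0)*(-8 + 81 - 18) = (-15/2 + 0)*55 = -15/2*55 = -825/2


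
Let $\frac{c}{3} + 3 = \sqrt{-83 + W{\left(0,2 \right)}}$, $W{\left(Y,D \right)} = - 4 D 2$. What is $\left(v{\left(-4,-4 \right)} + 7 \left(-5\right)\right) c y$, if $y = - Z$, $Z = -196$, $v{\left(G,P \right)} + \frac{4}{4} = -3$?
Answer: $68796 - 68796 i \sqrt{11} \approx 68796.0 - 2.2817 \cdot 10^{5} i$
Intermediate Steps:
$v{\left(G,P \right)} = -4$ ($v{\left(G,P \right)} = -1 - 3 = -4$)
$W{\left(Y,D \right)} = - 8 D$
$c = -9 + 9 i \sqrt{11}$ ($c = -9 + 3 \sqrt{-83 - 16} = -9 + 3 \sqrt{-99} = -9 + 3 \cdot 3 i \sqrt{11} = -9 + 9 i \sqrt{11} \approx -9.0 + 29.85 i$)
$y = 196$ ($y = \left(-1\right) \left(-196\right) = 196$)
$\left(v{\left(-4,-4 \right)} + 7 \left(-5\right)\right) c y = \left(-4 + 7 \left(-5\right)\right) \left(-9 + 9 i \sqrt{11}\right) 196 = \left(-4 - 35\right) \left(-9 + 9 i \sqrt{11}\right) 196 = - 39 \left(-9 + 9 i \sqrt{11}\right) 196 = \left(351 - 351 i \sqrt{11}\right) 196 = 68796 - 68796 i \sqrt{11}$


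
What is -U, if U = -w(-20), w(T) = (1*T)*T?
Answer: 400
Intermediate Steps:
w(T) = T² (w(T) = T*T = T²)
U = -400 (U = -1*(-20)² = -1*400 = -400)
-U = -1*(-400) = 400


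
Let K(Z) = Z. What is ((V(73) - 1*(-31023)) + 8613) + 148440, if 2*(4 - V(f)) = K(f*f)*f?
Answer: -12857/2 ≈ -6428.5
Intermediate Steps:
V(f) = 4 - f**3/2 (V(f) = 4 - f*f*f/2 = 4 - f**2*f/2 = 4 - f**3/2)
((V(73) - 1*(-31023)) + 8613) + 148440 = (((4 - 1/2*73**3) - 1*(-31023)) + 8613) + 148440 = (((4 - 1/2*389017) + 31023) + 8613) + 148440 = (((4 - 389017/2) + 31023) + 8613) + 148440 = ((-389009/2 + 31023) + 8613) + 148440 = (-326963/2 + 8613) + 148440 = -309737/2 + 148440 = -12857/2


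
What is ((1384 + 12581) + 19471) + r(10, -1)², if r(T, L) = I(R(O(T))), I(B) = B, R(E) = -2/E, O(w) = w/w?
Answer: 33440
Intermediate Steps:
O(w) = 1
r(T, L) = -2 (r(T, L) = -2/1 = -2*1 = -2)
((1384 + 12581) + 19471) + r(10, -1)² = ((1384 + 12581) + 19471) + (-2)² = (13965 + 19471) + 4 = 33436 + 4 = 33440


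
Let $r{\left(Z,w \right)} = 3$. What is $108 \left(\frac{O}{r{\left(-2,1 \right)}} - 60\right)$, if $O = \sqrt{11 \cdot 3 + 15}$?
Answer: $-6480 + 144 \sqrt{3} \approx -6230.6$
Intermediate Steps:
$O = 4 \sqrt{3}$ ($O = \sqrt{33 + 15} = \sqrt{48} = 4 \sqrt{3} \approx 6.9282$)
$108 \left(\frac{O}{r{\left(-2,1 \right)}} - 60\right) = 108 \left(\frac{4 \sqrt{3}}{3} - 60\right) = 108 \left(-60 + \frac{4 \sqrt{3}}{3}\right) = -6480 + 144 \sqrt{3}$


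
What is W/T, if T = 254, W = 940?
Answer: 470/127 ≈ 3.7008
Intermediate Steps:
W/T = 940/254 = 940*(1/254) = 470/127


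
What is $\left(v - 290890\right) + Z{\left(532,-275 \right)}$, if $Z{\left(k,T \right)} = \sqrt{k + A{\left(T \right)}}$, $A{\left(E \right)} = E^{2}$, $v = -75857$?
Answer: $-366747 + \sqrt{76157} \approx -3.6647 \cdot 10^{5}$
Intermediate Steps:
$Z{\left(k,T \right)} = \sqrt{k + T^{2}}$
$\left(v - 290890\right) + Z{\left(532,-275 \right)} = \left(-75857 - 290890\right) + \sqrt{532 + \left(-275\right)^{2}} = -366747 + \sqrt{532 + 75625} = -366747 + \sqrt{76157}$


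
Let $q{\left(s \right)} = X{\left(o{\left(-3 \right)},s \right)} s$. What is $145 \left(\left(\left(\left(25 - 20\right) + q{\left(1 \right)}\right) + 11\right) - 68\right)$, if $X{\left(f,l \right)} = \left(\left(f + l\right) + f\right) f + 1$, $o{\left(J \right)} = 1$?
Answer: $-6960$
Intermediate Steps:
$X{\left(f,l \right)} = 1 + f \left(l + 2 f\right)$ ($X{\left(f,l \right)} = \left(l + 2 f\right) f + 1 = f \left(l + 2 f\right) + 1 = 1 + f \left(l + 2 f\right)$)
$q{\left(s \right)} = s \left(3 + s\right)$ ($q{\left(s \right)} = \left(1 + 2 \cdot 1^{2} + 1 s\right) s = \left(1 + 2 \cdot 1 + s\right) s = \left(1 + 2 + s\right) s = \left(3 + s\right) s = s \left(3 + s\right)$)
$145 \left(\left(\left(\left(25 - 20\right) + q{\left(1 \right)}\right) + 11\right) - 68\right) = 145 \left(\left(\left(\left(25 - 20\right) + 1 \left(3 + 1\right)\right) + 11\right) - 68\right) = 145 \left(\left(\left(5 + 1 \cdot 4\right) + 11\right) - 68\right) = 145 \left(\left(\left(5 + 4\right) + 11\right) - 68\right) = 145 \left(\left(9 + 11\right) - 68\right) = 145 \left(20 - 68\right) = 145 \left(-48\right) = -6960$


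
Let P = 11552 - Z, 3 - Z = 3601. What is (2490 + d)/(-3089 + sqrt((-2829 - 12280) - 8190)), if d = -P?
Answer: 1955337/478261 + 633*I*sqrt(23299)/478261 ≈ 4.0884 + 0.20203*I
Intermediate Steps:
Z = -3598 (Z = 3 - 1*3601 = 3 - 3601 = -3598)
P = 15150 (P = 11552 - 1*(-3598) = 11552 + 3598 = 15150)
d = -15150 (d = -1*15150 = -15150)
(2490 + d)/(-3089 + sqrt((-2829 - 12280) - 8190)) = (2490 - 15150)/(-3089 + sqrt((-2829 - 12280) - 8190)) = -12660/(-3089 + sqrt(-15109 - 8190)) = -12660/(-3089 + sqrt(-23299)) = -12660/(-3089 + I*sqrt(23299))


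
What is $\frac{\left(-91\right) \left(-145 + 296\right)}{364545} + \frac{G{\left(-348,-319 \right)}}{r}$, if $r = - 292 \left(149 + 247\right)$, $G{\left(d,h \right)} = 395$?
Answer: $- \frac{64181281}{1561224720} \approx -0.04111$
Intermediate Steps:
$r = -115632$ ($r = \left(-292\right) 396 = -115632$)
$\frac{\left(-91\right) \left(-145 + 296\right)}{364545} + \frac{G{\left(-348,-319 \right)}}{r} = \frac{\left(-91\right) \left(-145 + 296\right)}{364545} + \frac{395}{-115632} = \left(-91\right) 151 \cdot \frac{1}{364545} + 395 \left(- \frac{1}{115632}\right) = \left(-13741\right) \frac{1}{364545} - \frac{395}{115632} = - \frac{13741}{364545} - \frac{395}{115632} = - \frac{64181281}{1561224720}$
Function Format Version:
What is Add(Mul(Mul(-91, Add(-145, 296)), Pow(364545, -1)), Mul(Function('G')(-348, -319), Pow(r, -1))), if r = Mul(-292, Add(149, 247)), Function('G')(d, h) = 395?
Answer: Rational(-64181281, 1561224720) ≈ -0.041110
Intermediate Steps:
r = -115632 (r = Mul(-292, 396) = -115632)
Add(Mul(Mul(-91, Add(-145, 296)), Pow(364545, -1)), Mul(Function('G')(-348, -319), Pow(r, -1))) = Add(Mul(Mul(-91, Add(-145, 296)), Pow(364545, -1)), Mul(395, Pow(-115632, -1))) = Add(Mul(Mul(-91, 151), Rational(1, 364545)), Mul(395, Rational(-1, 115632))) = Add(Mul(-13741, Rational(1, 364545)), Rational(-395, 115632)) = Add(Rational(-13741, 364545), Rational(-395, 115632)) = Rational(-64181281, 1561224720)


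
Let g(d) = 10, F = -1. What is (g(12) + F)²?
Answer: 81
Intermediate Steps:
(g(12) + F)² = (10 - 1)² = 9² = 81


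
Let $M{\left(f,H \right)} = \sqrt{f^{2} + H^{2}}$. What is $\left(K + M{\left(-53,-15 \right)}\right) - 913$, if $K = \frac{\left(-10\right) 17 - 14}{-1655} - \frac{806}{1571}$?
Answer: $- \frac{2374849431}{2600005} + \sqrt{3034} \approx -858.32$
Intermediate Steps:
$M{\left(f,H \right)} = \sqrt{H^{2} + f^{2}}$
$K = - \frac{1044866}{2600005}$ ($K = \left(-170 - 14\right) \left(- \frac{1}{1655}\right) - \frac{806}{1571} = \left(-184\right) \left(- \frac{1}{1655}\right) - \frac{806}{1571} = \frac{184}{1655} - \frac{806}{1571} = - \frac{1044866}{2600005} \approx -0.40187$)
$\left(K + M{\left(-53,-15 \right)}\right) - 913 = \left(- \frac{1044866}{2600005} + \sqrt{\left(-15\right)^{2} + \left(-53\right)^{2}}\right) - 913 = \left(- \frac{1044866}{2600005} + \sqrt{225 + 2809}\right) - 913 = \left(- \frac{1044866}{2600005} + \sqrt{3034}\right) - 913 = - \frac{2374849431}{2600005} + \sqrt{3034}$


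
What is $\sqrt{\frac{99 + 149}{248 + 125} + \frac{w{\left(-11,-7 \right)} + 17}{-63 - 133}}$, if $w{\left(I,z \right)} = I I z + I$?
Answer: $\frac{\sqrt{135138273}}{5222} \approx 2.2261$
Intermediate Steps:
$w{\left(I,z \right)} = I + z I^{2}$ ($w{\left(I,z \right)} = I^{2} z + I = z I^{2} + I = I + z I^{2}$)
$\sqrt{\frac{99 + 149}{248 + 125} + \frac{w{\left(-11,-7 \right)} + 17}{-63 - 133}} = \sqrt{\frac{99 + 149}{248 + 125} + \frac{- 11 \left(1 - -77\right) + 17}{-63 - 133}} = \sqrt{\frac{248}{373} + \frac{- 11 \left(1 + 77\right) + 17}{-196}} = \sqrt{248 \cdot \frac{1}{373} + \left(\left(-11\right) 78 + 17\right) \left(- \frac{1}{196}\right)} = \sqrt{\frac{248}{373} + \left(-858 + 17\right) \left(- \frac{1}{196}\right)} = \sqrt{\frac{248}{373} - - \frac{841}{196}} = \sqrt{\frac{248}{373} + \frac{841}{196}} = \sqrt{\frac{362301}{73108}} = \frac{\sqrt{135138273}}{5222}$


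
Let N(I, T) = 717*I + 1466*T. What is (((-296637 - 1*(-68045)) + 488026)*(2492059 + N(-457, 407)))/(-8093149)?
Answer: -716310764568/8093149 ≈ -88508.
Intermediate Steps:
(((-296637 - 1*(-68045)) + 488026)*(2492059 + N(-457, 407)))/(-8093149) = (((-296637 - 1*(-68045)) + 488026)*(2492059 + (717*(-457) + 1466*407)))/(-8093149) = (((-296637 + 68045) + 488026)*(2492059 + (-327669 + 596662)))*(-1/8093149) = ((-228592 + 488026)*(2492059 + 268993))*(-1/8093149) = (259434*2761052)*(-1/8093149) = 716310764568*(-1/8093149) = -716310764568/8093149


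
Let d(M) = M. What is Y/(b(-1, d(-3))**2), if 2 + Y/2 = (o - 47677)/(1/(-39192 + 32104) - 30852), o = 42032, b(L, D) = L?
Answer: -794692388/218678977 ≈ -3.6341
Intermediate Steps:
Y = -794692388/218678977 (Y = -4 + 2*((42032 - 47677)/(1/(-39192 + 32104) - 30852)) = -4 + 2*(-5645/(1/(-7088) - 30852)) = -4 + 2*(-5645/(-1/7088 - 30852)) = -4 + 2*(-5645/(-218678977/7088)) = -4 + 2*(-5645*(-7088/218678977)) = -4 + 2*(40011760/218678977) = -4 + 80023520/218678977 = -794692388/218678977 ≈ -3.6341)
Y/(b(-1, d(-3))**2) = -794692388/(218678977*((-1)**2)) = -794692388/218678977/1 = -794692388/218678977*1 = -794692388/218678977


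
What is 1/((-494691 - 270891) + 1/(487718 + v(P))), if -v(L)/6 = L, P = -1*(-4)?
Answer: -487694/373369747907 ≈ -1.3062e-6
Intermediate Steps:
P = 4
v(L) = -6*L
1/((-494691 - 270891) + 1/(487718 + v(P))) = 1/((-494691 - 270891) + 1/(487718 - 6*4)) = 1/(-765582 + 1/(487718 - 24)) = 1/(-765582 + 1/487694) = 1/(-373369747907/487694) = -487694/373369747907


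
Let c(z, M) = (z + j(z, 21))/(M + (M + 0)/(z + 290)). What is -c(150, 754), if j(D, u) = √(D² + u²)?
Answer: -11000/55419 - 220*√2549/55419 ≈ -0.39891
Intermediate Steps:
c(z, M) = (z + √(441 + z²))/(M + M/(290 + z)) (c(z, M) = (z + √(z² + 21²))/(M + (M + 0)/(z + 290)) = (z + √(z² + 441))/(M + M/(290 + z)) = (z + √(441 + z²))/(M + M/(290 + z)))
-c(150, 754) = -(150² + 290*150 + 290*√(441 + 150²) + 150*√(441 + 150²))/(754*(291 + 150)) = -(22500 + 43500 + 290*√(441 + 22500) + 150*√(441 + 22500))/(754*441) = -(22500 + 43500 + 290*√22941 + 150*√22941)/(754*441) = -(22500 + 43500 + 290*(3*√2549) + 150*(3*√2549))/(754*441) = -(22500 + 43500 + 870*√2549 + 450*√2549)/(754*441) = -(66000 + 1320*√2549)/(754*441) = -(11000/55419 + 220*√2549/55419) = -11000/55419 - 220*√2549/55419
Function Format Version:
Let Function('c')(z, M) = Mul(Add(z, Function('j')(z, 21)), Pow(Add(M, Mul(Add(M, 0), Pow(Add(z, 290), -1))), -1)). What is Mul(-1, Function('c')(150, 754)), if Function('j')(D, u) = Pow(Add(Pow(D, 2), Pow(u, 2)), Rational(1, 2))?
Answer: Add(Rational(-11000, 55419), Mul(Rational(-220, 55419), Pow(2549, Rational(1, 2)))) ≈ -0.39891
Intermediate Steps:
Function('c')(z, M) = Mul(Pow(Add(M, Mul(M, Pow(Add(290, z), -1))), -1), Add(z, Pow(Add(441, Pow(z, 2)), Rational(1, 2)))) (Function('c')(z, M) = Mul(Add(z, Pow(Add(Pow(z, 2), Pow(21, 2)), Rational(1, 2))), Pow(Add(M, Mul(Add(M, 0), Pow(Add(z, 290), -1))), -1)) = Mul(Add(z, Pow(Add(Pow(z, 2), 441), Rational(1, 2))), Pow(Add(M, Mul(M, Pow(Add(290, z), -1))), -1)) = Mul(Add(z, Pow(Add(441, Pow(z, 2)), Rational(1, 2))), Pow(Add(M, Mul(M, Pow(Add(290, z), -1))), -1)) = Mul(Pow(Add(M, Mul(M, Pow(Add(290, z), -1))), -1), Add(z, Pow(Add(441, Pow(z, 2)), Rational(1, 2)))))
Mul(-1, Function('c')(150, 754)) = Mul(-1, Mul(Pow(754, -1), Pow(Add(291, 150), -1), Add(Pow(150, 2), Mul(290, 150), Mul(290, Pow(Add(441, Pow(150, 2)), Rational(1, 2))), Mul(150, Pow(Add(441, Pow(150, 2)), Rational(1, 2)))))) = Mul(-1, Mul(Rational(1, 754), Pow(441, -1), Add(22500, 43500, Mul(290, Pow(Add(441, 22500), Rational(1, 2))), Mul(150, Pow(Add(441, 22500), Rational(1, 2)))))) = Mul(-1, Mul(Rational(1, 754), Rational(1, 441), Add(22500, 43500, Mul(290, Pow(22941, Rational(1, 2))), Mul(150, Pow(22941, Rational(1, 2)))))) = Mul(-1, Mul(Rational(1, 754), Rational(1, 441), Add(22500, 43500, Mul(290, Mul(3, Pow(2549, Rational(1, 2)))), Mul(150, Mul(3, Pow(2549, Rational(1, 2))))))) = Mul(-1, Mul(Rational(1, 754), Rational(1, 441), Add(22500, 43500, Mul(870, Pow(2549, Rational(1, 2))), Mul(450, Pow(2549, Rational(1, 2)))))) = Mul(-1, Mul(Rational(1, 754), Rational(1, 441), Add(66000, Mul(1320, Pow(2549, Rational(1, 2)))))) = Mul(-1, Add(Rational(11000, 55419), Mul(Rational(220, 55419), Pow(2549, Rational(1, 2))))) = Add(Rational(-11000, 55419), Mul(Rational(-220, 55419), Pow(2549, Rational(1, 2))))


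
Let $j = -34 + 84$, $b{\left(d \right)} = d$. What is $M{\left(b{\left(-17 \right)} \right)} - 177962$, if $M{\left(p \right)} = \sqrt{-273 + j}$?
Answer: $-177962 + i \sqrt{223} \approx -1.7796 \cdot 10^{5} + 14.933 i$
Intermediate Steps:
$j = 50$
$M{\left(p \right)} = i \sqrt{223}$ ($M{\left(p \right)} = \sqrt{-273 + 50} = \sqrt{-223} = i \sqrt{223}$)
$M{\left(b{\left(-17 \right)} \right)} - 177962 = i \sqrt{223} - 177962 = -177962 + i \sqrt{223}$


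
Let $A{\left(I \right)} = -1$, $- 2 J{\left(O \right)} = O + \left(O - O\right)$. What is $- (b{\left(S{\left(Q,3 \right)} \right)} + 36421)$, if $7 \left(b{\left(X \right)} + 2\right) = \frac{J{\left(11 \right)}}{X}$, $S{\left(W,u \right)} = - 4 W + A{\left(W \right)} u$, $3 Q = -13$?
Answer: $- \frac{21924205}{602} \approx -36419.0$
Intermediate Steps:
$J{\left(O \right)} = - \frac{O}{2}$ ($J{\left(O \right)} = - \frac{O + \left(O - O\right)}{2} = - \frac{O + 0}{2} = - \frac{O}{2}$)
$Q = - \frac{13}{3}$ ($Q = \frac{1}{3} \left(-13\right) = - \frac{13}{3} \approx -4.3333$)
$S{\left(W,u \right)} = - u - 4 W$ ($S{\left(W,u \right)} = - 4 W - u = - u - 4 W$)
$b{\left(X \right)} = -2 - \frac{11}{14 X}$ ($b{\left(X \right)} = -2 + \frac{\left(- \frac{1}{2}\right) 11 \frac{1}{X}}{7} = -2 + \frac{\left(- \frac{11}{2}\right) \frac{1}{X}}{7} = -2 - \frac{11}{14 X}$)
$- (b{\left(S{\left(Q,3 \right)} \right)} + 36421) = - (\left(-2 - \frac{11}{14 \left(\left(-1\right) 3 - - \frac{52}{3}\right)}\right) + 36421) = - (\left(-2 - \frac{11}{14 \left(-3 + \frac{52}{3}\right)}\right) + 36421) = - (\left(-2 - \frac{11}{14 \cdot \frac{43}{3}}\right) + 36421) = - (\left(-2 - \frac{33}{602}\right) + 36421) = - (- \frac{1237}{602} + 36421) = \left(-1\right) \frac{21924205}{602} = - \frac{21924205}{602}$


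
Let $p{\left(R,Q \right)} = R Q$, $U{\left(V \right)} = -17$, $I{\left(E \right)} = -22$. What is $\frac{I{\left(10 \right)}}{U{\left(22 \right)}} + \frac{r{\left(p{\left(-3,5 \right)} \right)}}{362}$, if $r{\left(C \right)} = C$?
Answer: $\frac{7709}{6154} \approx 1.2527$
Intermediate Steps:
$p{\left(R,Q \right)} = Q R$
$\frac{I{\left(10 \right)}}{U{\left(22 \right)}} + \frac{r{\left(p{\left(-3,5 \right)} \right)}}{362} = - \frac{22}{-17} + \frac{5 \left(-3\right)}{362} = \left(-22\right) \left(- \frac{1}{17}\right) - \frac{15}{362} = \frac{22}{17} - \frac{15}{362} = \frac{7709}{6154}$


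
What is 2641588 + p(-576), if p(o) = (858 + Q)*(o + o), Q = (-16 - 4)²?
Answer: 1192372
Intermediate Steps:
Q = 400 (Q = (-20)² = 400)
p(o) = 2516*o (p(o) = (858 + 400)*(o + o) = 1258*(2*o) = 2516*o)
2641588 + p(-576) = 2641588 + 2516*(-576) = 2641588 - 1449216 = 1192372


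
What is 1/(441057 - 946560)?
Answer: -1/505503 ≈ -1.9782e-6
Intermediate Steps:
1/(441057 - 946560) = 1/(-505503) = -1/505503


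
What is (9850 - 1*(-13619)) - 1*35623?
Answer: -12154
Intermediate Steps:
(9850 - 1*(-13619)) - 1*35623 = (9850 + 13619) - 35623 = 23469 - 35623 = -12154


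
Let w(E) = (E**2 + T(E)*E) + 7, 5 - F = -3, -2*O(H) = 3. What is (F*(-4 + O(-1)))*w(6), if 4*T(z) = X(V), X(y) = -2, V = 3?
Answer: -1760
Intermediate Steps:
O(H) = -3/2 (O(H) = -1/2*3 = -3/2)
F = 8 (F = 5 - 1*(-3) = 5 + 3 = 8)
T(z) = -1/2 (T(z) = (1/4)*(-2) = -1/2)
w(E) = 7 + E**2 - E/2 (w(E) = (E**2 - E/2) + 7 = 7 + E**2 - E/2)
(F*(-4 + O(-1)))*w(6) = (8*(-4 - 3/2))*(7 + 6**2 - 1/2*6) = (8*(-11/2))*(7 + 36 - 3) = -44*40 = -1760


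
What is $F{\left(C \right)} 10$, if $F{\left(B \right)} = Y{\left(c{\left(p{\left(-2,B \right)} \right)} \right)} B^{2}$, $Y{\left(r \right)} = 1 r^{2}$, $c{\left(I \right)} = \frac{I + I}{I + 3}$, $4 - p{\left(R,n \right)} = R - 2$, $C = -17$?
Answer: $\frac{739840}{121} \approx 6114.4$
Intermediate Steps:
$p{\left(R,n \right)} = 6 - R$ ($p{\left(R,n \right)} = 4 - \left(R - 2\right) = 4 - \left(-2 + R\right) = 6 - R$)
$c{\left(I \right)} = \frac{2 I}{3 + I}$
$Y{\left(r \right)} = r^{2}$
$F{\left(B \right)} = \frac{256 B^{2}}{121}$ ($F{\left(B \right)} = \left(\frac{2 \left(6 - -2\right)}{3 + \left(6 - -2\right)}\right)^{2} B^{2} = \left(\frac{2 \left(6 + 2\right)}{3 + \left(6 + 2\right)}\right)^{2} B^{2} = \left(2 \cdot 8 \frac{1}{3 + 8}\right)^{2} B^{2} = \left(2 \cdot 8 \cdot \frac{1}{11}\right)^{2} B^{2} = \left(\frac{16}{11}\right)^{2} B^{2} = \frac{256 B^{2}}{121}$)
$F{\left(C \right)} 10 = \frac{256 \left(-17\right)^{2}}{121} \cdot 10 = \frac{256}{121} \cdot 289 \cdot 10 = \frac{73984}{121} \cdot 10 = \frac{739840}{121}$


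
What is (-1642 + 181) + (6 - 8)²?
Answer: -1457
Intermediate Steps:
(-1642 + 181) + (6 - 8)² = -1461 + (-2)² = -1461 + 4 = -1457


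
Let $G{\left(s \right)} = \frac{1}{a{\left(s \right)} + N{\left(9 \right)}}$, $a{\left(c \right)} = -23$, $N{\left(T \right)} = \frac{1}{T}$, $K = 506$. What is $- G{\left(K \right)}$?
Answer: $\frac{9}{206} \approx 0.043689$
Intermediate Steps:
$G{\left(s \right)} = - \frac{9}{206}$ ($G{\left(s \right)} = \frac{1}{-23 + \frac{1}{9}} = \frac{1}{- \frac{206}{9}} = - \frac{9}{206}$)
$- G{\left(K \right)} = \left(-1\right) \left(- \frac{9}{206}\right) = \frac{9}{206}$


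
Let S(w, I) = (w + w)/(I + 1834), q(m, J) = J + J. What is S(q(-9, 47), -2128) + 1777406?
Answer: 261278588/147 ≈ 1.7774e+6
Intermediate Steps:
q(m, J) = 2*J
S(w, I) = 2*w/(1834 + I) (S(w, I) = (2*w)/(1834 + I) = 2*w/(1834 + I))
S(q(-9, 47), -2128) + 1777406 = 2*(2*47)/(1834 - 2128) + 1777406 = 2*94/(-294) + 1777406 = 2*94*(-1/294) + 1777406 = -94/147 + 1777406 = 261278588/147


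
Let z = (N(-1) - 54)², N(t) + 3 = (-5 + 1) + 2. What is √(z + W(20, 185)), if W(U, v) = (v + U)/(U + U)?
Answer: 167*√2/4 ≈ 59.043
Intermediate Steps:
N(t) = -5 (N(t) = -3 + ((-5 + 1) + 2) = -3 + (-4 + 2) = -3 - 2 = -5)
W(U, v) = (U + v)/(2*U) (W(U, v) = (U + v)/((2*U)) = (U + v)*(1/(2*U)) = (U + v)/(2*U))
z = 3481 (z = (-5 - 54)² = (-59)² = 3481)
√(z + W(20, 185)) = √(3481 + (½)*(20 + 185)/20) = √(3481 + (½)*(1/20)*205) = √(3481 + 41/8) = √(27889/8) = 167*√2/4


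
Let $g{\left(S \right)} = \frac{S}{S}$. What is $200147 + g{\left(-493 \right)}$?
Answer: $200148$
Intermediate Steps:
$g{\left(S \right)} = 1$
$200147 + g{\left(-493 \right)} = 200147 + 1 = 200148$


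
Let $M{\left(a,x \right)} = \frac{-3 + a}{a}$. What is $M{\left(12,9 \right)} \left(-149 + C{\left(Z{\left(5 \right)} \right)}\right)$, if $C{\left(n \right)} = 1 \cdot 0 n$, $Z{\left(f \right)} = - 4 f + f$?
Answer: $- \frac{447}{4} \approx -111.75$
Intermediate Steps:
$Z{\left(f \right)} = - 3 f$
$C{\left(n \right)} = 0$ ($C{\left(n \right)} = 1 \cdot 0 = 0$)
$M{\left(a,x \right)} = \frac{-3 + a}{a}$
$M{\left(12,9 \right)} \left(-149 + C{\left(Z{\left(5 \right)} \right)}\right) = \frac{-3 + 12}{12} \left(-149 + 0\right) = \frac{1}{12} \cdot 9 \left(-149\right) = \frac{3}{4} \left(-149\right) = - \frac{447}{4}$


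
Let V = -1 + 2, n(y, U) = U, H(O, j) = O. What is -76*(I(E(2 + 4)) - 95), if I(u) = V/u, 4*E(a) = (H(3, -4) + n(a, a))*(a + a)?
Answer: 194864/27 ≈ 7217.2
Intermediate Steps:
E(a) = a*(3 + a)/2 (E(a) = ((3 + a)*(a + a))/4 = ((3 + a)*(2*a))/4 = (2*a*(3 + a))/4 = a*(3 + a)/2)
V = 1
I(u) = 1/u
-76*(I(E(2 + 4)) - 95) = -76*(1/((2 + 4)*(3 + (2 + 4))/2) - 95) = -76*(1/((1/2)*6*(3 + 6)) - 95) = -76*(1/((1/2)*6*9) - 95) = -76*(1/27 - 95) = -76*(-2564/27) = 194864/27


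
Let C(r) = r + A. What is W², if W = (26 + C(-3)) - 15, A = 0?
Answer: 64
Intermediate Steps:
C(r) = r (C(r) = r + 0 = r)
W = 8 (W = (26 - 3) - 15 = 23 - 15 = 8)
W² = 8² = 64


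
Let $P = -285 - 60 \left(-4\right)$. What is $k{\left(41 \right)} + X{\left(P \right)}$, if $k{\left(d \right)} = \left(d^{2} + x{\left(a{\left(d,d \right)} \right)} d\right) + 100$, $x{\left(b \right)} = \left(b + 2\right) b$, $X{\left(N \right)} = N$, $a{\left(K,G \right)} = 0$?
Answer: $1736$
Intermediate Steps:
$P = -45$ ($P = -285 - -240 = -285 + 240 = -45$)
$x{\left(b \right)} = b \left(2 + b\right)$ ($x{\left(b \right)} = \left(2 + b\right) b = b \left(2 + b\right)$)
$k{\left(d \right)} = 100 + d^{2}$ ($k{\left(d \right)} = \left(d^{2} + 0 \left(2 + 0\right) d\right) + 100 = \left(d^{2} + 0 \cdot 2 d\right) + 100 = \left(d^{2} + 0 d\right) + 100 = \left(d^{2} + 0\right) + 100 = d^{2} + 100 = 100 + d^{2}$)
$k{\left(41 \right)} + X{\left(P \right)} = \left(100 + 41^{2}\right) - 45 = \left(100 + 1681\right) - 45 = 1781 - 45 = 1736$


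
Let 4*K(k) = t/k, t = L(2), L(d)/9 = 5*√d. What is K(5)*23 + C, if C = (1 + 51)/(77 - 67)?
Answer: 26/5 + 207*√2/4 ≈ 78.385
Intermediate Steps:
L(d) = 45*√d (L(d) = 9*(5*√d) = 45*√d)
t = 45*√2 ≈ 63.640
C = 26/5 (C = 52/10 = 52*(⅒) = 26/5 ≈ 5.2000)
K(k) = 45*√2/(4*k) (K(k) = ((45*√2)/k)/4 = (45*√2/k)/4 = 45*√2/(4*k))
K(5)*23 + C = ((45/4)*√2/5)*23 + 26/5 = ((45/4)*√2*(⅕))*23 + 26/5 = (9*√2/4)*23 + 26/5 = 207*√2/4 + 26/5 = 26/5 + 207*√2/4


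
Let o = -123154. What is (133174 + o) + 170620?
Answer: 180640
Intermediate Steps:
(133174 + o) + 170620 = (133174 - 123154) + 170620 = 10020 + 170620 = 180640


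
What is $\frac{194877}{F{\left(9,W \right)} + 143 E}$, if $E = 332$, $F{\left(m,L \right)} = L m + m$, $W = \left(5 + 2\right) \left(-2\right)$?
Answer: $\frac{194877}{47359} \approx 4.1149$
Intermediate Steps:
$W = -14$ ($W = 7 \left(-2\right) = -14$)
$F{\left(m,L \right)} = m + L m$
$\frac{194877}{F{\left(9,W \right)} + 143 E} = \frac{194877}{9 \left(1 - 14\right) + 143 \cdot 332} = \frac{194877}{9 \left(-13\right) + 47476} = \frac{194877}{-117 + 47476} = \frac{194877}{47359}$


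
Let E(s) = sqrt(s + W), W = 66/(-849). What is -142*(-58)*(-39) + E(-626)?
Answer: -321204 + 2*I*sqrt(12535485)/283 ≈ -3.212e+5 + 25.022*I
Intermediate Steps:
W = -22/283 (W = 66*(-1/849) = -22/283 ≈ -0.077739)
E(s) = sqrt(-22/283 + s) (E(s) = sqrt(s - 22/283) = sqrt(-22/283 + s))
-142*(-58)*(-39) + E(-626) = -142*(-58)*(-39) + sqrt(-6226 + 80089*(-626))/283 = 8236*(-39) + sqrt(-6226 - 50135714)/283 = -321204 + sqrt(-50141940)/283 = -321204 + (2*I*sqrt(12535485))/283 = -321204 + 2*I*sqrt(12535485)/283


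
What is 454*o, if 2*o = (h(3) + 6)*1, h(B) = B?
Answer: 2043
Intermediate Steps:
o = 9/2 (o = ((3 + 6)*1)/2 = (9*1)/2 = (½)*9 = 9/2 ≈ 4.5000)
454*o = 454*(9/2) = 2043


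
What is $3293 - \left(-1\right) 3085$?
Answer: $6378$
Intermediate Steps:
$3293 - \left(-1\right) 3085 = 3293 - -3085 = 3293 + 3085 = 6378$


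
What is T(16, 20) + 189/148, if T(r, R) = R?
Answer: 3149/148 ≈ 21.277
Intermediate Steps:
T(16, 20) + 189/148 = 20 + 189/148 = 3149/148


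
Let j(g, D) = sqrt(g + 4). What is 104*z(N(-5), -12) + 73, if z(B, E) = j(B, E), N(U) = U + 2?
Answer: 177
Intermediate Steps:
N(U) = 2 + U
j(g, D) = sqrt(4 + g)
z(B, E) = sqrt(4 + B)
104*z(N(-5), -12) + 73 = 104*sqrt(4 + (2 - 5)) + 73 = 104*sqrt(4 - 3) + 73 = 104*sqrt(1) + 73 = 104*1 + 73 = 104 + 73 = 177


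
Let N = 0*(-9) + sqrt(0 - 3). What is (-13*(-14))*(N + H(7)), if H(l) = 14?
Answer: 2548 + 182*I*sqrt(3) ≈ 2548.0 + 315.23*I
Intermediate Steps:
N = I*sqrt(3) (N = 0 + sqrt(-3) = 0 + I*sqrt(3) = I*sqrt(3) ≈ 1.732*I)
(-13*(-14))*(N + H(7)) = (-13*(-14))*(I*sqrt(3) + 14) = 182*(14 + I*sqrt(3)) = 2548 + 182*I*sqrt(3)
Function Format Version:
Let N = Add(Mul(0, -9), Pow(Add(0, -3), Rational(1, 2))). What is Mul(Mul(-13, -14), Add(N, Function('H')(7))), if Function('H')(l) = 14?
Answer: Add(2548, Mul(182, I, Pow(3, Rational(1, 2)))) ≈ Add(2548.0, Mul(315.23, I))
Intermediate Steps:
N = Mul(I, Pow(3, Rational(1, 2))) (N = Add(0, Pow(-3, Rational(1, 2))) = Add(0, Mul(I, Pow(3, Rational(1, 2)))) = Mul(I, Pow(3, Rational(1, 2))) ≈ Mul(1.7320, I))
Mul(Mul(-13, -14), Add(N, Function('H')(7))) = Mul(Mul(-13, -14), Add(Mul(I, Pow(3, Rational(1, 2))), 14)) = Mul(182, Add(14, Mul(I, Pow(3, Rational(1, 2))))) = Add(2548, Mul(182, I, Pow(3, Rational(1, 2))))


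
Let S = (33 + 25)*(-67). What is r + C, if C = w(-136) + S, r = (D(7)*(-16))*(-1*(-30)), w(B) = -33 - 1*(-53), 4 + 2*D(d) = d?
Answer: -4586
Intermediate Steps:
D(d) = -2 + d/2
w(B) = 20 (w(B) = -33 + 53 = 20)
S = -3886 (S = 58*(-67) = -3886)
r = -720 (r = ((-2 + (½)*7)*(-16))*(-1*(-30)) = ((-2 + 7/2)*(-16))*30 = ((3/2)*(-16))*30 = -24*30 = -720)
C = -3866 (C = 20 - 3886 = -3866)
r + C = -720 - 3866 = -4586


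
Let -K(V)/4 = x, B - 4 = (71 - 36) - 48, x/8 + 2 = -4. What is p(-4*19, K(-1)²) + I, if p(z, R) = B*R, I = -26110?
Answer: -357886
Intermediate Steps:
x = -48 (x = -16 + 8*(-4) = -16 - 32 = -48)
B = -9 (B = 4 + ((71 - 36) - 48) = 4 + (35 - 48) = 4 - 13 = -9)
K(V) = 192 (K(V) = -4*(-48) = 192)
p(z, R) = -9*R
p(-4*19, K(-1)²) + I = -9*192² - 26110 = -9*36864 - 26110 = -331776 - 26110 = -357886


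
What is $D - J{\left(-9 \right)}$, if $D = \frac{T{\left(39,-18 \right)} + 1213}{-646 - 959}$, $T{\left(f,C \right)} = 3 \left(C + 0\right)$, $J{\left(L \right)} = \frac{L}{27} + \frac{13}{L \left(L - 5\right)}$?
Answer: $- \frac{33163}{67410} \approx -0.49196$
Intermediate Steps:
$J{\left(L \right)} = \frac{L}{27} + \frac{13}{L \left(-5 + L\right)}$ ($J{\left(L \right)} = L \frac{1}{27} + \frac{13}{L \left(-5 + L\right)} = \frac{L}{27} + 13 \frac{1}{L \left(-5 + L\right)} = \frac{L}{27} + \frac{13}{L \left(-5 + L\right)}$)
$T{\left(f,C \right)} = 3 C$
$D = - \frac{1159}{1605}$ ($D = \frac{3 \left(-18\right) + 1213}{-646 - 959} = \frac{-54 + 1213}{-1605} = 1159 \left(- \frac{1}{1605}\right) = - \frac{1159}{1605} \approx -0.72212$)
$D - J{\left(-9 \right)} = - \frac{1159}{1605} - \frac{351 + \left(-9\right)^{3} - 5 \left(-9\right)^{2}}{27 \left(-9\right) \left(-5 - 9\right)} = - \frac{1159}{1605} - \frac{1}{27} \left(- \frac{1}{9}\right) \frac{1}{-14} \left(351 - 729 - 405\right) = - \frac{1159}{1605} - \frac{1}{27} \left(- \frac{1}{9}\right) \left(- \frac{1}{14}\right) \left(351 - 729 - 405\right) = - \frac{1159}{1605} - \frac{1}{27} \left(- \frac{1}{9}\right) \left(- \frac{1}{14}\right) \left(-783\right) = - \frac{1159}{1605} - - \frac{29}{126} = - \frac{1159}{1605} + \frac{29}{126} = - \frac{33163}{67410}$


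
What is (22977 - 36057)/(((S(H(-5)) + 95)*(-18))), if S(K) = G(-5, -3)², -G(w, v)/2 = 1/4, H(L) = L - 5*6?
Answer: 8720/1143 ≈ 7.6290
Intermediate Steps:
H(L) = -30 + L (H(L) = L - 30 = -30 + L)
G(w, v) = -½ (G(w, v) = -2/4 = -2*¼ = -½)
S(K) = ¼ (S(K) = (-½)² = ¼)
(22977 - 36057)/(((S(H(-5)) + 95)*(-18))) = (22977 - 36057)/(((¼ + 95)*(-18))) = -13080/((381/4)*(-18)) = -13080/(-3429/2) = -13080*(-2/3429) = 8720/1143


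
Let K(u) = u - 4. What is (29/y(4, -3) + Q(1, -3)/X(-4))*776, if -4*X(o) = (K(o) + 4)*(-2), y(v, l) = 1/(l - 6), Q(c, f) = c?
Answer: -202924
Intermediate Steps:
y(v, l) = 1/(-6 + l)
K(u) = -4 + u
X(o) = o/2 (X(o) = -((-4 + o) + 4)*(-2)/4 = -o*(-2)/4 = -(-1)*o/2 = o/2)
(29/y(4, -3) + Q(1, -3)/X(-4))*776 = (29/(1/(-6 - 3)) + 1/((1/2)*(-4)))*776 = (29/(1/(-9)) + 1/(-2))*776 = (29/(-1/9) + 1*(-1/2))*776 = (29*(-9) - 1/2)*776 = (-261 - 1/2)*776 = -523/2*776 = -202924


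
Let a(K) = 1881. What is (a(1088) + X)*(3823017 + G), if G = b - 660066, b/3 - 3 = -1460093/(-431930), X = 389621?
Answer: 267431432601907329/215965 ≈ 1.2383e+12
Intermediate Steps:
b = 8267649/431930 (b = 9 + 3*(-1460093/(-431930)) = 9 + 3*(-1460093*(-1/431930)) = 9 + 3*(1460093/431930) = 9 + 4380279/431930 = 8267649/431930 ≈ 19.141)
G = -285094039731/431930 (G = 8267649/431930 - 660066 = -285094039731/431930 ≈ -6.6005e+5)
(a(1088) + X)*(3823017 + G) = (1881 + 389621)*(3823017 - 285094039731/431930) = 391502*(1366181693079/431930) = 267431432601907329/215965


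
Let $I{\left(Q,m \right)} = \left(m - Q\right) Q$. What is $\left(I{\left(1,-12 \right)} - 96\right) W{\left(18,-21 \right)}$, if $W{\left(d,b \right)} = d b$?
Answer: $41202$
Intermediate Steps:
$I{\left(Q,m \right)} = Q \left(m - Q\right)$
$W{\left(d,b \right)} = b d$
$\left(I{\left(1,-12 \right)} - 96\right) W{\left(18,-21 \right)} = \left(1 \left(-12 - 1\right) - 96\right) \left(\left(-21\right) 18\right) = \left(1 \left(-12 - 1\right) - 96\right) \left(-378\right) = \left(1 \left(-13\right) - 96\right) \left(-378\right) = \left(-13 - 96\right) \left(-378\right) = \left(-109\right) \left(-378\right) = 41202$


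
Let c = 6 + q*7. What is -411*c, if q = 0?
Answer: -2466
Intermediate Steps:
c = 6 (c = 6 + 0*7 = 6 + 0 = 6)
-411*c = -411*6 = -2466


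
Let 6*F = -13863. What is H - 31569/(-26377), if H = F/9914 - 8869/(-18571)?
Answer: 285703074921/198218196124 ≈ 1.4414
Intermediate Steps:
F = -4621/2 (F = (1/6)*(-13863) = -4621/2 ≈ -2310.5)
H = 1837509/7514812 (H = -4621/2/9914 - 8869/(-18571) = -4621/2*1/9914 - 8869*(-1/18571) = -4621/19828 + 181/379 = 1837509/7514812 ≈ 0.24452)
H - 31569/(-26377) = 1837509/7514812 - 31569/(-26377) = 1837509/7514812 - 31569*(-1/26377) = 1837509/7514812 + 31569/26377 = 285703074921/198218196124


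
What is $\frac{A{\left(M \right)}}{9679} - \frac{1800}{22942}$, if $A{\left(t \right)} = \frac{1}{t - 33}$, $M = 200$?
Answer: $- \frac{1454742229}{18541644103} \approx -0.078458$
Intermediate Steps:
$A{\left(t \right)} = \frac{1}{-33 + t}$
$\frac{A{\left(M \right)}}{9679} - \frac{1800}{22942} = \frac{1}{\left(-33 + 200\right) 9679} - \frac{1800}{22942} = \frac{1}{167} \cdot \frac{1}{9679} - \frac{900}{11471} = \frac{1}{1616393} - \frac{900}{11471} = - \frac{1454742229}{18541644103}$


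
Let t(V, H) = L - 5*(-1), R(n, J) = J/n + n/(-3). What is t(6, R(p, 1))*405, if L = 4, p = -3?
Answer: 3645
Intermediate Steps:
R(n, J) = -n/3 + J/n (R(n, J) = J/n + n*(-⅓) = J/n - n/3 = -n/3 + J/n)
t(V, H) = 9 (t(V, H) = 4 - 5*(-1) = 4 + 5 = 9)
t(6, R(p, 1))*405 = 9*405 = 3645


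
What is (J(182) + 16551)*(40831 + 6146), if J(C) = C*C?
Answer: 2333582475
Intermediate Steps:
J(C) = C**2
(J(182) + 16551)*(40831 + 6146) = (182**2 + 16551)*(40831 + 6146) = (33124 + 16551)*46977 = 49675*46977 = 2333582475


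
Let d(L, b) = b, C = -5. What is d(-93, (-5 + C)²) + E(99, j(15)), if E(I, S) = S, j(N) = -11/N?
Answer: 1489/15 ≈ 99.267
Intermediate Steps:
d(-93, (-5 + C)²) + E(99, j(15)) = (-5 - 5)² - 11/15 = (-10)² - 11*1/15 = 100 - 11/15 = 1489/15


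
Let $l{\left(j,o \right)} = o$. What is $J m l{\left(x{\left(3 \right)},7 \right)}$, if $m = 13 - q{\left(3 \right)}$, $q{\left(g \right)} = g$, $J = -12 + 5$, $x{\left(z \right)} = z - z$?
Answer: $-490$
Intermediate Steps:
$x{\left(z \right)} = 0$
$J = -7$
$m = 10$ ($m = 13 - 3 = 10$)
$J m l{\left(x{\left(3 \right)},7 \right)} = \left(-7\right) 10 \cdot 7 = \left(-70\right) 7 = -490$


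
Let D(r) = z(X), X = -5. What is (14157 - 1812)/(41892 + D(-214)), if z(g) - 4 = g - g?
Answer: 12345/41896 ≈ 0.29466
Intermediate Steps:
z(g) = 4 (z(g) = 4 + (g - g) = 4 + 0 = 4)
D(r) = 4
(14157 - 1812)/(41892 + D(-214)) = (14157 - 1812)/(41892 + 4) = 12345/41896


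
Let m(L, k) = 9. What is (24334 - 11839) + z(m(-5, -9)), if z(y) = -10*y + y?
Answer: 12414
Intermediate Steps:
z(y) = -9*y
(24334 - 11839) + z(m(-5, -9)) = (24334 - 11839) - 9*9 = 12495 - 81 = 12414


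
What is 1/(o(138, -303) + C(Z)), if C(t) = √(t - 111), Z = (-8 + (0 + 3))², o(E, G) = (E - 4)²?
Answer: 8978/161209011 - I*√86/322418022 ≈ 5.5692e-5 - 2.8763e-8*I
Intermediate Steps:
o(E, G) = (-4 + E)²
Z = 25 (Z = (-8 + 3)² = (-5)² = 25)
C(t) = √(-111 + t)
1/(o(138, -303) + C(Z)) = 1/((-4 + 138)² + √(-111 + 25)) = 1/(134² + √(-86)) = 1/(17956 + I*√86)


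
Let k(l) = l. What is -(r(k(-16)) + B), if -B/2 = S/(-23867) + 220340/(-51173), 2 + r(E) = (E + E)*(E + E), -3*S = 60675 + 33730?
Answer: -3766537962956/3664037973 ≈ -1028.0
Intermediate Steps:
S = -94405/3 (S = -(60675 + 33730)/3 = -1/3*94405 = -94405/3 ≈ -31468.)
r(E) = -2 + 4*E**2 (r(E) = -2 + (E + E)*(E + E) = -2 + (2*E)*(2*E) = -2 + 4*E**2)
B = 21891154550/3664037973 (B = -2*(-94405/3/(-23867) + 220340/(-51173)) = -2*(-94405/3*(-1/23867) + 220340*(-1/51173)) = -2*(94405/71601 - 220340/51173) = -2*(-10945577275/3664037973) = 21891154550/3664037973 ≈ 5.9746)
-(r(k(-16)) + B) = -((-2 + 4*(-16)**2) + 21891154550/3664037973) = -((-2 + 4*256) + 21891154550/3664037973) = -((-2 + 1024) + 21891154550/3664037973) = -(1022 + 21891154550/3664037973) = -1*3766537962956/3664037973 = -3766537962956/3664037973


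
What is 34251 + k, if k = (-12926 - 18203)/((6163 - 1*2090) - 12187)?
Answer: 277943743/8114 ≈ 34255.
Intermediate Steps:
k = 31129/8114 (k = -31129/((6163 - 2090) - 12187) = -31129/(4073 - 12187) = -31129/(-8114) = -31129*(-1/8114) = 31129/8114 ≈ 3.8365)
34251 + k = 34251 + 31129/8114 = 277943743/8114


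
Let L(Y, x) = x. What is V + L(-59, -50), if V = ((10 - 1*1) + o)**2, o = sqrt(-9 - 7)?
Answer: 15 + 72*I ≈ 15.0 + 72.0*I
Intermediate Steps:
o = 4*I (o = sqrt(-16) = 4*I ≈ 4.0*I)
V = (9 + 4*I)**2 (V = ((10 - 1*1) + 4*I)**2 = ((10 - 1) + 4*I)**2 = (9 + 4*I)**2 ≈ 65.0 + 72.0*I)
V + L(-59, -50) = (65 + 72*I) - 50 = 15 + 72*I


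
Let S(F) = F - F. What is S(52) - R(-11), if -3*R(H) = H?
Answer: -11/3 ≈ -3.6667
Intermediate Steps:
R(H) = -H/3
S(F) = 0
S(52) - R(-11) = 0 - (-1)*(-11)/3 = 0 - 1*11/3 = 0 - 11/3 = -11/3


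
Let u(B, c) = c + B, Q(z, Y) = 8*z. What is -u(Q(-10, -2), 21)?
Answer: 59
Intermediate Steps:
u(B, c) = B + c
-u(Q(-10, -2), 21) = -(8*(-10) + 21) = -(-80 + 21) = -1*(-59) = 59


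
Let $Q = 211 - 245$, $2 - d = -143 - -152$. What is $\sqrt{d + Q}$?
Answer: $i \sqrt{41} \approx 6.4031 i$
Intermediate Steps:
$d = -7$ ($d = 2 - \left(-143 - -152\right) = 2 - \left(-143 + 152\right) = 2 - 9 = -7$)
$Q = -34$
$\sqrt{d + Q} = \sqrt{-7 - 34} = \sqrt{-41} = i \sqrt{41}$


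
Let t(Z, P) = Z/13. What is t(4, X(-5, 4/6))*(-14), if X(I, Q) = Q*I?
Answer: -56/13 ≈ -4.3077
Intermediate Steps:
X(I, Q) = I*Q
t(Z, P) = Z/13 (t(Z, P) = Z*(1/13) = Z/13)
t(4, X(-5, 4/6))*(-14) = ((1/13)*4)*(-14) = (4/13)*(-14) = -56/13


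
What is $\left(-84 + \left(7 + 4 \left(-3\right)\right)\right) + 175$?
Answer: $86$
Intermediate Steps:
$\left(-84 + \left(7 + 4 \left(-3\right)\right)\right) + 175 = \left(-84 + \left(7 - 12\right)\right) + 175 = \left(-84 - 5\right) + 175 = -89 + 175 = 86$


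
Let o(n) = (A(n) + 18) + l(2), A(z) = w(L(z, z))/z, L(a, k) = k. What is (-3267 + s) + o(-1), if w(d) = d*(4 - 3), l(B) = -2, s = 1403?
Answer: -1847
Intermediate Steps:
w(d) = d (w(d) = d*1 = d)
A(z) = 1 (A(z) = z/z = 1)
o(n) = 17 (o(n) = (1 + 18) - 2 = 19 - 2 = 17)
(-3267 + s) + o(-1) = (-3267 + 1403) + 17 = -1864 + 17 = -1847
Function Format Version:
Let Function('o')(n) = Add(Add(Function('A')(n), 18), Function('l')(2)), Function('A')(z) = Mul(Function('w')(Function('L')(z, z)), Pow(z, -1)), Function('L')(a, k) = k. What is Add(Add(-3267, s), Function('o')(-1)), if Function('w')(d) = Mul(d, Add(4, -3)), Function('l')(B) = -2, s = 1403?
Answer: -1847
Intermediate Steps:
Function('w')(d) = d (Function('w')(d) = Mul(d, 1) = d)
Function('A')(z) = 1 (Function('A')(z) = Mul(z, Pow(z, -1)) = 1)
Function('o')(n) = 17 (Function('o')(n) = Add(Add(1, 18), -2) = Add(19, -2) = 17)
Add(Add(-3267, s), Function('o')(-1)) = Add(Add(-3267, 1403), 17) = Add(-1864, 17) = -1847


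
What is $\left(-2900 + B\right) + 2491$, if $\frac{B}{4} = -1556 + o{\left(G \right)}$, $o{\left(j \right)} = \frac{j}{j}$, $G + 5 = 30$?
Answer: $-6629$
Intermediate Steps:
$G = 25$ ($G = -5 + 30 = 25$)
$o{\left(j \right)} = 1$
$B = -6220$ ($B = 4 \left(-1556 + 1\right) = 4 \left(-1555\right) = -6220$)
$\left(-2900 + B\right) + 2491 = \left(-2900 - 6220\right) + 2491 = -9120 + 2491 = -6629$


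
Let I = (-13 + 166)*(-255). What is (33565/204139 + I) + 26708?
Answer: -2512305108/204139 ≈ -12307.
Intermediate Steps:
I = -39015 (I = 153*(-255) = -39015)
(33565/204139 + I) + 26708 = (33565/204139 - 39015) + 26708 = -7964449520/204139 + 26708 = -2512305108/204139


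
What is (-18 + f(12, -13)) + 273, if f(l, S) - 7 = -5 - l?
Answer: 245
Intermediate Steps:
f(l, S) = 2 - l (f(l, S) = 7 + (-5 - l) = 2 - l)
(-18 + f(12, -13)) + 273 = (-18 + (2 - 1*12)) + 273 = (-18 + (2 - 12)) + 273 = (-18 - 10) + 273 = -28 + 273 = 245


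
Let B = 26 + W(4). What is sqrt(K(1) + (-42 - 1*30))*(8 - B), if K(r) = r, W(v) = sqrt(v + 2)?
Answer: I*sqrt(71)*(-18 - sqrt(6)) ≈ -172.31*I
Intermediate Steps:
W(v) = sqrt(2 + v)
B = 26 + sqrt(6) (B = 26 + sqrt(2 + 4) = 26 + sqrt(6) ≈ 28.449)
sqrt(K(1) + (-42 - 1*30))*(8 - B) = sqrt(1 + (-42 - 1*30))*(8 - (26 + sqrt(6))) = sqrt(1 + (-42 - 30))*(8 + (-26 - sqrt(6))) = sqrt(1 - 72)*(-18 - sqrt(6)) = sqrt(-71)*(-18 - sqrt(6)) = (I*sqrt(71))*(-18 - sqrt(6)) = I*sqrt(71)*(-18 - sqrt(6))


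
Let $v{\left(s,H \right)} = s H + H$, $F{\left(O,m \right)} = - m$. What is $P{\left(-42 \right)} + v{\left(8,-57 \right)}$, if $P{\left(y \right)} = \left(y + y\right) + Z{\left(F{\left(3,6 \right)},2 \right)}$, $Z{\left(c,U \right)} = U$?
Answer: $-595$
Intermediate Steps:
$v{\left(s,H \right)} = H + H s$ ($v{\left(s,H \right)} = H s + H = H + H s$)
$P{\left(y \right)} = 2 + 2 y$ ($P{\left(y \right)} = \left(y + y\right) + 2 = 2 y + 2 = 2 + 2 y$)
$P{\left(-42 \right)} + v{\left(8,-57 \right)} = \left(2 + 2 \left(-42\right)\right) - 57 \left(1 + 8\right) = \left(2 - 84\right) - 513 = -82 - 513 = -595$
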